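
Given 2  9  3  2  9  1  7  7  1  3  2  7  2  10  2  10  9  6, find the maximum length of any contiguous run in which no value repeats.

[2] len 1
[2, 9] len 2
[2, 9, 3] len 3
[9, 3, 2] len 3
[3, 2, 9] len 3
[3, 2, 9, 1] len 4
[3, 2, 9, 1, 7] len 5
[7] len 1
[7, 1] len 2
[7, 1, 3] len 3
[7, 1, 3, 2] len 4
[1, 3, 2, 7] len 4
[7, 2] len 2
[7, 2, 10] len 3
[10, 2] len 2
[2, 10] len 2
[2, 10, 9] len 3
[2, 10, 9, 6] len 4
Longest all-distinct length: 5.

5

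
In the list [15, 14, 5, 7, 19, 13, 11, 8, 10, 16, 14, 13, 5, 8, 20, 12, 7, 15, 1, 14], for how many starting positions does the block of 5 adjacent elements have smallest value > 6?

[15, 14, 5, 7, 19] → min 5
[14, 5, 7, 19, 13] → min 5
[5, 7, 19, 13, 11] → min 5
[7, 19, 13, 11, 8] → min 7  > 6 ✓
[19, 13, 11, 8, 10] → min 8  > 6 ✓
[13, 11, 8, 10, 16] → min 8  > 6 ✓
[11, 8, 10, 16, 14] → min 8  > 6 ✓
[8, 10, 16, 14, 13] → min 8  > 6 ✓
[10, 16, 14, 13, 5] → min 5
[16, 14, 13, 5, 8] → min 5
[14, 13, 5, 8, 20] → min 5
[13, 5, 8, 20, 12] → min 5
[5, 8, 20, 12, 7] → min 5
[8, 20, 12, 7, 15] → min 7  > 6 ✓
[20, 12, 7, 15, 1] → min 1
[12, 7, 15, 1, 14] → min 1
6 windows satisfy the condition.

6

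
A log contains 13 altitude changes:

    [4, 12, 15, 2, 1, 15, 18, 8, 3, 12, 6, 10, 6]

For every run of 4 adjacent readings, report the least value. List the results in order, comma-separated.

(4, 12, 15, 2) → min 2
(12, 15, 2, 1) → min 1
(15, 2, 1, 15) → min 1
(2, 1, 15, 18) → min 1
(1, 15, 18, 8) → min 1
(15, 18, 8, 3) → min 3
(18, 8, 3, 12) → min 3
(8, 3, 12, 6) → min 3
(3, 12, 6, 10) → min 3
(12, 6, 10, 6) → min 6

2, 1, 1, 1, 1, 3, 3, 3, 3, 6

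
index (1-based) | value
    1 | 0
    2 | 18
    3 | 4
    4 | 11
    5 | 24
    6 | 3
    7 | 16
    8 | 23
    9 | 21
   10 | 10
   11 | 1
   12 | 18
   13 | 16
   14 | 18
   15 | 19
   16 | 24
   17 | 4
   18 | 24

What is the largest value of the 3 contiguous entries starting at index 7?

Elements at indices 7..9: 16, 23, 21
max(16, 23, 21) = 23

23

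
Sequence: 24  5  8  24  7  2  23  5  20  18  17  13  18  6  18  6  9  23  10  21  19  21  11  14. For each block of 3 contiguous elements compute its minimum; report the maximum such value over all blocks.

(24, 5, 8) → min 5
(5, 8, 24) → min 5
(8, 24, 7) → min 7
(24, 7, 2) → min 2
(7, 2, 23) → min 2
(2, 23, 5) → min 2
(23, 5, 20) → min 5
(5, 20, 18) → min 5
(20, 18, 17) → min 17
(18, 17, 13) → min 13
(17, 13, 18) → min 13
(13, 18, 6) → min 6
(18, 6, 18) → min 6
(6, 18, 6) → min 6
(18, 6, 9) → min 6
(6, 9, 23) → min 6
(9, 23, 10) → min 9
(23, 10, 21) → min 10
(10, 21, 19) → min 10
(21, 19, 21) → min 19
(19, 21, 11) → min 11
(21, 11, 14) → min 11
Maximum of these is 19.

19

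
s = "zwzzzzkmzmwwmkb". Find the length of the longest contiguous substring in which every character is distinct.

4

add z: [z] len 1
add w: [z, w] len 2
add z (repeat z, move left end past it): [w, z] len 2
add z (repeat z, move left end past it): [z] len 1
add z (repeat z, move left end past it): [z] len 1
add z (repeat z, move left end past it): [z] len 1
add k: [z, k] len 2
add m: [z, k, m] len 3
add z (repeat z, move left end past it): [k, m, z] len 3
add m (repeat m, move left end past it): [z, m] len 2
add w: [z, m, w] len 3
add w (repeat w, move left end past it): [w] len 1
add m: [w, m] len 2
add k: [w, m, k] len 3
add b: [w, m, k, b] len 4
Longest all-distinct length: 4.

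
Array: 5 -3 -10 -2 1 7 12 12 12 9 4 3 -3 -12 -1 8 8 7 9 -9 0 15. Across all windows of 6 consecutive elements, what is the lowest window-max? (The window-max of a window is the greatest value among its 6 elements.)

7

(5, -3, -10, -2, 1, 7) → max 7
(-3, -10, -2, 1, 7, 12) → max 12
(-10, -2, 1, 7, 12, 12) → max 12
(-2, 1, 7, 12, 12, 12) → max 12
(1, 7, 12, 12, 12, 9) → max 12
(7, 12, 12, 12, 9, 4) → max 12
(12, 12, 12, 9, 4, 3) → max 12
(12, 12, 9, 4, 3, -3) → max 12
(12, 9, 4, 3, -3, -12) → max 12
(9, 4, 3, -3, -12, -1) → max 9
(4, 3, -3, -12, -1, 8) → max 8
(3, -3, -12, -1, 8, 8) → max 8
(-3, -12, -1, 8, 8, 7) → max 8
(-12, -1, 8, 8, 7, 9) → max 9
(-1, 8, 8, 7, 9, -9) → max 9
(8, 8, 7, 9, -9, 0) → max 9
(8, 7, 9, -9, 0, 15) → max 15
Lowest of these is 7.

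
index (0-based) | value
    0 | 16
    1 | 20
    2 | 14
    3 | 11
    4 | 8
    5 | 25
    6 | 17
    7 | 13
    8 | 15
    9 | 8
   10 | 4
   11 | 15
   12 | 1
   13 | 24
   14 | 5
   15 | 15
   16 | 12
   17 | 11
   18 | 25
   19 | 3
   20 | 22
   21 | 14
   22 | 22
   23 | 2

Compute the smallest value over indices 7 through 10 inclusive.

4

Elements at indices 7..10: 13, 15, 8, 4
min(13, 15, 8, 4) = 4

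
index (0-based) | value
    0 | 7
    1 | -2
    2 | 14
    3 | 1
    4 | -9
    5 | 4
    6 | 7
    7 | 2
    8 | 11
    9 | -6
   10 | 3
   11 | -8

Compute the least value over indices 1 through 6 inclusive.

Elements at indices 1..6: -2, 14, 1, -9, 4, 7
min(-2, 14, 1, -9, 4, 7) = -9

-9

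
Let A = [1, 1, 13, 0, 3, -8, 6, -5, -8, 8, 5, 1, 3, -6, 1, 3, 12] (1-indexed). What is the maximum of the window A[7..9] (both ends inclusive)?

6

Elements at indices 7..9: 6, -5, -8
max(6, -5, -8) = 6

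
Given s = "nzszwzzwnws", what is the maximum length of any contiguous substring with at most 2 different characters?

5

add n: window [n] (1 distinct), len 1
add z: window [n, z] (2 distinct), len 2
add s: window [z, s] (2 distinct), len 2
add z: window [z, s, z] (2 distinct), len 3
add w: window [z, w] (2 distinct), len 2
add z: window [z, w, z] (2 distinct), len 3
add z: window [z, w, z, z] (2 distinct), len 4
add w: window [z, w, z, z, w] (2 distinct), len 5
add n: window [w, n] (2 distinct), len 2
add w: window [w, n, w] (2 distinct), len 3
add s: window [w, s] (2 distinct), len 2
Longest length with ≤2 distinct: 5.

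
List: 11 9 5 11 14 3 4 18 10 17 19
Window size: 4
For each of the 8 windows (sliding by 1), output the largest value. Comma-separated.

Sliding a size-4 window across the 11 values:
[11, 9, 5, 11] → max 11
[9, 5, 11, 14] → max 14
[5, 11, 14, 3] → max 14
[11, 14, 3, 4] → max 14
[14, 3, 4, 18] → max 18
[3, 4, 18, 10] → max 18
[4, 18, 10, 17] → max 18
[18, 10, 17, 19] → max 19

11, 14, 14, 14, 18, 18, 18, 19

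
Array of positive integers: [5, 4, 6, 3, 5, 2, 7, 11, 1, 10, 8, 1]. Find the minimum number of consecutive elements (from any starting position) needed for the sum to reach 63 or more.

12

Extend right; whenever the sum reaches 63, record the length and shrink from the left:
add 5: running sum 5 < 63
add 4: running sum 9 < 63
add 6: running sum 15 < 63
add 3: running sum 18 < 63
add 5: running sum 23 < 63
add 2: running sum 25 < 63
add 7: running sum 32 < 63
add 11: running sum 43 < 63
add 1: running sum 44 < 63
add 10: running sum 54 < 63
add 8: running sum 62 < 63
add 1: shortest ending here [5, 4, 6, 3, 5, 2, 7, 11, 1, 10, 8, 1] sum 63, len 12
Shortest qualifying length: 12.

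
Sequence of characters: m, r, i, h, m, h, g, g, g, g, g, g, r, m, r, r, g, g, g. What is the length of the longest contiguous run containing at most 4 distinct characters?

add m: window [m] (1 distinct), len 1
add r: window [m, r] (2 distinct), len 2
add i: window [m, r, i] (3 distinct), len 3
add h: window [m, r, i, h] (4 distinct), len 4
add m: window [m, r, i, h, m] (4 distinct), len 5
add h: window [m, r, i, h, m, h] (4 distinct), len 6
add g: window [i, h, m, h, g] (4 distinct), len 5
add g: window [i, h, m, h, g, g] (4 distinct), len 6
add g: window [i, h, m, h, g, g, g] (4 distinct), len 7
add g: window [i, h, m, h, g, g, g, g] (4 distinct), len 8
add g: window [i, h, m, h, g, g, g, g, g] (4 distinct), len 9
add g: window [i, h, m, h, g, g, g, g, g, g] (4 distinct), len 10
add r: window [h, m, h, g, g, g, g, g, g, r] (4 distinct), len 10
add m: window [h, m, h, g, g, g, g, g, g, r, m] (4 distinct), len 11
add r: window [h, m, h, g, g, g, g, g, g, r, m, r] (4 distinct), len 12
add r: window [h, m, h, g, g, g, g, g, g, r, m, r, r] (4 distinct), len 13
add g: window [h, m, h, g, g, g, g, g, g, r, m, r, r, g] (4 distinct), len 14
add g: window [h, m, h, g, g, g, g, g, g, r, m, r, r, g, g] (4 distinct), len 15
add g: window [h, m, h, g, g, g, g, g, g, r, m, r, r, g, g, g] (4 distinct), len 16
Longest length with ≤4 distinct: 16.

16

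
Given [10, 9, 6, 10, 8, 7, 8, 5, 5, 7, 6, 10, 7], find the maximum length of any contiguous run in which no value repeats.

5

add 10: [10] len 1
add 9: [10, 9] len 2
add 6: [10, 9, 6] len 3
add 10 (repeat 10, move left end past it): [9, 6, 10] len 3
add 8: [9, 6, 10, 8] len 4
add 7: [9, 6, 10, 8, 7] len 5
add 8 (repeat 8, move left end past it): [7, 8] len 2
add 5: [7, 8, 5] len 3
add 5 (repeat 5, move left end past it): [5] len 1
add 7: [5, 7] len 2
add 6: [5, 7, 6] len 3
add 10: [5, 7, 6, 10] len 4
add 7 (repeat 7, move left end past it): [6, 10, 7] len 3
Longest all-distinct length: 5.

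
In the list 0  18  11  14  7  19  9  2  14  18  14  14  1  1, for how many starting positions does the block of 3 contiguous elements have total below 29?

2

[0, 18, 11] → sum 29
[18, 11, 14] → sum 43
[11, 14, 7] → sum 32
[14, 7, 19] → sum 40
[7, 19, 9] → sum 35
[19, 9, 2] → sum 30
[9, 2, 14] → sum 25  < 29 ✓
[2, 14, 18] → sum 34
[14, 18, 14] → sum 46
[18, 14, 14] → sum 46
[14, 14, 1] → sum 29
[14, 1, 1] → sum 16  < 29 ✓
2 windows satisfy the condition.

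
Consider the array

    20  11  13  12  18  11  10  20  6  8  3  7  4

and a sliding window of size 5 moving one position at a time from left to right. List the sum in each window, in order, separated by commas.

[20, 11, 13, 12, 18] → sum 74
[11, 13, 12, 18, 11] → sum 65
[13, 12, 18, 11, 10] → sum 64
[12, 18, 11, 10, 20] → sum 71
[18, 11, 10, 20, 6] → sum 65
[11, 10, 20, 6, 8] → sum 55
[10, 20, 6, 8, 3] → sum 47
[20, 6, 8, 3, 7] → sum 44
[6, 8, 3, 7, 4] → sum 28

74, 65, 64, 71, 65, 55, 47, 44, 28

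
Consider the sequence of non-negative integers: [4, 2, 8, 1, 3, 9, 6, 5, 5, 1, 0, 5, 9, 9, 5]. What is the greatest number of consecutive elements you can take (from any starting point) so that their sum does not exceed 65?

[4] sum 4 len 1
[4, 2] sum 6 len 2
[4, 2, 8] sum 14 len 3
[4, 2, 8, 1] sum 15 len 4
[4, 2, 8, 1, 3] sum 18 len 5
[4, 2, 8, 1, 3, 9] sum 27 len 6
[4, 2, 8, 1, 3, 9, 6] sum 33 len 7
[4, 2, 8, 1, 3, 9, 6, 5] sum 38 len 8
[4, 2, 8, 1, 3, 9, 6, 5, 5] sum 43 len 9
[4, 2, 8, 1, 3, 9, 6, 5, 5, 1] sum 44 len 10
[4, 2, 8, 1, 3, 9, 6, 5, 5, 1, 0] sum 44 len 11
[4, 2, 8, 1, 3, 9, 6, 5, 5, 1, 0, 5] sum 49 len 12
[4, 2, 8, 1, 3, 9, 6, 5, 5, 1, 0, 5, 9] sum 58 len 13
[2, 8, 1, 3, 9, 6, 5, 5, 1, 0, 5, 9, 9] sum 63 len 13
[1, 3, 9, 6, 5, 5, 1, 0, 5, 9, 9, 5] sum 58 len 12
Longest length seen: 13.

13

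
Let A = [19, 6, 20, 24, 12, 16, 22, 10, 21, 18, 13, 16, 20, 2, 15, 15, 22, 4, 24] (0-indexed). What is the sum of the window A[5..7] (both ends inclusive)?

48

Elements at indices 5..7: 16, 22, 10
sum(16, 22, 10) = 48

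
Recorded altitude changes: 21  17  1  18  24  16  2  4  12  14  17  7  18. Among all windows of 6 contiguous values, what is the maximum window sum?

Window sums for each of the 8 positions:
(21, 17, 1, 18, 24, 16) → sum 97
(17, 1, 18, 24, 16, 2) → sum 78
(1, 18, 24, 16, 2, 4) → sum 65
(18, 24, 16, 2, 4, 12) → sum 76
(24, 16, 2, 4, 12, 14) → sum 72
(16, 2, 4, 12, 14, 17) → sum 65
(2, 4, 12, 14, 17, 7) → sum 56
(4, 12, 14, 17, 7, 18) → sum 72
Maximum of these is 97.

97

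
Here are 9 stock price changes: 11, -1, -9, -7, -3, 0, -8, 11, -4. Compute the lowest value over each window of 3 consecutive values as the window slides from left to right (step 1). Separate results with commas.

11 -1 -9 → min -9
-1 -9 -7 → min -9
-9 -7 -3 → min -9
-7 -3 0 → min -7
-3 0 -8 → min -8
0 -8 11 → min -8
-8 11 -4 → min -8

-9, -9, -9, -7, -8, -8, -8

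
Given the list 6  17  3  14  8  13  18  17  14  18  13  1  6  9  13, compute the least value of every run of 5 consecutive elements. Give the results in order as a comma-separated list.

3, 3, 3, 8, 8, 13, 13, 1, 1, 1, 1

[6, 17, 3, 14, 8] → min 3
[17, 3, 14, 8, 13] → min 3
[3, 14, 8, 13, 18] → min 3
[14, 8, 13, 18, 17] → min 8
[8, 13, 18, 17, 14] → min 8
[13, 18, 17, 14, 18] → min 13
[18, 17, 14, 18, 13] → min 13
[17, 14, 18, 13, 1] → min 1
[14, 18, 13, 1, 6] → min 1
[18, 13, 1, 6, 9] → min 1
[13, 1, 6, 9, 13] → min 1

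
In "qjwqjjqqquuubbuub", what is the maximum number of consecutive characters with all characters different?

add q: [q] len 1
add j: [q, j] len 2
add w: [q, j, w] len 3
add q (repeat q, move left end past it): [j, w, q] len 3
add j (repeat j, move left end past it): [w, q, j] len 3
add j (repeat j, move left end past it): [j] len 1
add q: [j, q] len 2
add q (repeat q, move left end past it): [q] len 1
add q (repeat q, move left end past it): [q] len 1
add u: [q, u] len 2
add u (repeat u, move left end past it): [u] len 1
add u (repeat u, move left end past it): [u] len 1
add b: [u, b] len 2
add b (repeat b, move left end past it): [b] len 1
add u: [b, u] len 2
add u (repeat u, move left end past it): [u] len 1
add b: [u, b] len 2
Longest all-distinct length: 3.

3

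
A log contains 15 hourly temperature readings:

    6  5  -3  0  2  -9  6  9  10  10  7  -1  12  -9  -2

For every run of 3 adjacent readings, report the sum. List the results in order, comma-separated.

[6, 5, -3] → sum 8
[5, -3, 0] → sum 2
[-3, 0, 2] → sum -1
[0, 2, -9] → sum -7
[2, -9, 6] → sum -1
[-9, 6, 9] → sum 6
[6, 9, 10] → sum 25
[9, 10, 10] → sum 29
[10, 10, 7] → sum 27
[10, 7, -1] → sum 16
[7, -1, 12] → sum 18
[-1, 12, -9] → sum 2
[12, -9, -2] → sum 1

8, 2, -1, -7, -1, 6, 25, 29, 27, 16, 18, 2, 1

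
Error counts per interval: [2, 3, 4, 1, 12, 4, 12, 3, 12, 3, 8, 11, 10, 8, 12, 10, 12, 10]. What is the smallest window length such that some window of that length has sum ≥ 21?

2

add 2: running sum 2 < 21
add 3: running sum 5 < 21
add 4: running sum 9 < 21
add 1: running sum 10 < 21
end 4: [2, 3, 4, 1, 12] sum 22, len 5
end 5: [4, 1, 12, 4] sum 21, len 4
end 6: [12, 4, 12] sum 28, len 3
end 7: [12, 4, 12, 3] sum 31, len 4
end 8: [12, 3, 12] sum 27, len 3
end 9: [12, 3, 12, 3] sum 30, len 4
end 10: [12, 3, 8] sum 23, len 3
end 11: [3, 8, 11] sum 22, len 3
end 12: [11, 10] sum 21, len 2
end 13: [11, 10, 8] sum 29, len 3
end 14: [10, 8, 12] sum 30, len 3
end 15: [12, 10] sum 22, len 2
end 16: [10, 12] sum 22, len 2
end 17: [12, 10] sum 22, len 2
Shortest qualifying length: 2.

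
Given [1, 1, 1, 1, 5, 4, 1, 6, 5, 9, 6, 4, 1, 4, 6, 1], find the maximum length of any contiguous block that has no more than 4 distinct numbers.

9

[1] 1 distinct, len 1
[1, 1] 1 distinct, len 2
[1, 1, 1] 1 distinct, len 3
[1, 1, 1, 1] 1 distinct, len 4
[1, 1, 1, 1, 5] 2 distinct, len 5
[1, 1, 1, 1, 5, 4] 3 distinct, len 6
[1, 1, 1, 1, 5, 4, 1] 3 distinct, len 7
[1, 1, 1, 1, 5, 4, 1, 6] 4 distinct, len 8
[1, 1, 1, 1, 5, 4, 1, 6, 5] 4 distinct, len 9
[1, 6, 5, 9] 4 distinct, len 4
[1, 6, 5, 9, 6] 4 distinct, len 5
[6, 5, 9, 6, 4] 4 distinct, len 5
[9, 6, 4, 1] 4 distinct, len 4
[9, 6, 4, 1, 4] 4 distinct, len 5
[9, 6, 4, 1, 4, 6] 4 distinct, len 6
[9, 6, 4, 1, 4, 6, 1] 4 distinct, len 7
Longest length with ≤4 distinct: 9.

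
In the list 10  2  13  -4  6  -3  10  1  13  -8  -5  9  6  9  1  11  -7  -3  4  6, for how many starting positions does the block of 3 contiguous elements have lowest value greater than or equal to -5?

12

10 2 13 → min 2  ≥ -5 ✓
2 13 -4 → min -4  ≥ -5 ✓
13 -4 6 → min -4  ≥ -5 ✓
-4 6 -3 → min -4  ≥ -5 ✓
6 -3 10 → min -3  ≥ -5 ✓
-3 10 1 → min -3  ≥ -5 ✓
10 1 13 → min 1  ≥ -5 ✓
1 13 -8 → min -8
13 -8 -5 → min -8
-8 -5 9 → min -8
-5 9 6 → min -5  ≥ -5 ✓
9 6 9 → min 6  ≥ -5 ✓
6 9 1 → min 1  ≥ -5 ✓
9 1 11 → min 1  ≥ -5 ✓
1 11 -7 → min -7
11 -7 -3 → min -7
-7 -3 4 → min -7
-3 4 6 → min -3  ≥ -5 ✓
12 windows satisfy the condition.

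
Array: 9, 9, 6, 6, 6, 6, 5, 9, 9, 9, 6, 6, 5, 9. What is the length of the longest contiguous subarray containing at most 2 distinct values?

Extend right; when distinct count exceeds 2, shrink from the left:
[9] 1 distinct, len 1
[9, 9] 1 distinct, len 2
[9, 9, 6] 2 distinct, len 3
[9, 9, 6, 6] 2 distinct, len 4
[9, 9, 6, 6, 6] 2 distinct, len 5
[9, 9, 6, 6, 6, 6] 2 distinct, len 6
[6, 6, 6, 6, 5] 2 distinct, len 5
[5, 9] 2 distinct, len 2
[5, 9, 9] 2 distinct, len 3
[5, 9, 9, 9] 2 distinct, len 4
[9, 9, 9, 6] 2 distinct, len 4
[9, 9, 9, 6, 6] 2 distinct, len 5
[6, 6, 5] 2 distinct, len 3
[5, 9] 2 distinct, len 2
Longest length with ≤2 distinct: 6.

6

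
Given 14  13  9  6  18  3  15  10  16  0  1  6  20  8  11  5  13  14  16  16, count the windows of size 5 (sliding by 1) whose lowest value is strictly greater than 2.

10

14 13 9 6 18 → min 6  > 2 ✓
13 9 6 18 3 → min 3  > 2 ✓
9 6 18 3 15 → min 3  > 2 ✓
6 18 3 15 10 → min 3  > 2 ✓
18 3 15 10 16 → min 3  > 2 ✓
3 15 10 16 0 → min 0
15 10 16 0 1 → min 0
10 16 0 1 6 → min 0
16 0 1 6 20 → min 0
0 1 6 20 8 → min 0
1 6 20 8 11 → min 1
6 20 8 11 5 → min 5  > 2 ✓
20 8 11 5 13 → min 5  > 2 ✓
8 11 5 13 14 → min 5  > 2 ✓
11 5 13 14 16 → min 5  > 2 ✓
5 13 14 16 16 → min 5  > 2 ✓
10 windows satisfy the condition.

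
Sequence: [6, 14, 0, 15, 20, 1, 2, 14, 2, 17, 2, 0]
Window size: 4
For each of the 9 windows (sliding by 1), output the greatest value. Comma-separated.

15, 20, 20, 20, 20, 14, 17, 17, 17

[6, 14, 0, 15] → max 15
[14, 0, 15, 20] → max 20
[0, 15, 20, 1] → max 20
[15, 20, 1, 2] → max 20
[20, 1, 2, 14] → max 20
[1, 2, 14, 2] → max 14
[2, 14, 2, 17] → max 17
[14, 2, 17, 2] → max 17
[2, 17, 2, 0] → max 17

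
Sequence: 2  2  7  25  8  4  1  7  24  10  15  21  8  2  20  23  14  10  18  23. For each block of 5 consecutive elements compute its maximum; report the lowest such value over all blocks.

Window maxs for each of the 16 positions:
[2, 2, 7, 25, 8] → max 25
[2, 7, 25, 8, 4] → max 25
[7, 25, 8, 4, 1] → max 25
[25, 8, 4, 1, 7] → max 25
[8, 4, 1, 7, 24] → max 24
[4, 1, 7, 24, 10] → max 24
[1, 7, 24, 10, 15] → max 24
[7, 24, 10, 15, 21] → max 24
[24, 10, 15, 21, 8] → max 24
[10, 15, 21, 8, 2] → max 21
[15, 21, 8, 2, 20] → max 21
[21, 8, 2, 20, 23] → max 23
[8, 2, 20, 23, 14] → max 23
[2, 20, 23, 14, 10] → max 23
[20, 23, 14, 10, 18] → max 23
[23, 14, 10, 18, 23] → max 23
Lowest of these is 21.

21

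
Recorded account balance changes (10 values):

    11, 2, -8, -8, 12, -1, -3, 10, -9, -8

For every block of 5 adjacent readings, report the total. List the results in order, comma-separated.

[11, 2, -8, -8, 12] → sum 9
[2, -8, -8, 12, -1] → sum -3
[-8, -8, 12, -1, -3] → sum -8
[-8, 12, -1, -3, 10] → sum 10
[12, -1, -3, 10, -9] → sum 9
[-1, -3, 10, -9, -8] → sum -11

9, -3, -8, 10, 9, -11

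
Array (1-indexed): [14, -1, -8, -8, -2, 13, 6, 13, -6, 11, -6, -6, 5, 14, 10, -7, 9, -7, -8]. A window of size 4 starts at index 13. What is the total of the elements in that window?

22

Elements at indices 13..16: 5, 14, 10, -7
sum(5, 14, 10, -7) = 22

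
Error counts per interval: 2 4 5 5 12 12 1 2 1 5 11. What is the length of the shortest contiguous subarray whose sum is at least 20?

2

Extend right; whenever the sum reaches 20, record the length and shrink from the left:
add 2: running sum 2 < 20
add 4: running sum 6 < 20
add 5: running sum 11 < 20
add 5: running sum 16 < 20
end 4: [5, 5, 12] sum 22, len 3
end 5: [12, 12] sum 24, len 2
end 6: [12, 12, 1] sum 25, len 3
end 7: [12, 12, 1, 2] sum 27, len 4
end 8: [12, 12, 1, 2, 1] sum 28, len 5
end 9: [12, 1, 2, 1, 5] sum 21, len 5
end 10: [1, 2, 1, 5, 11] sum 20, len 5
Shortest qualifying length: 2.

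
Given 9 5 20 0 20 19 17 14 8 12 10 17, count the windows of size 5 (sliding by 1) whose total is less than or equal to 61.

3

[9, 5, 20, 0, 20] → sum 54  ≤ 61 ✓
[5, 20, 0, 20, 19] → sum 64
[20, 0, 20, 19, 17] → sum 76
[0, 20, 19, 17, 14] → sum 70
[20, 19, 17, 14, 8] → sum 78
[19, 17, 14, 8, 12] → sum 70
[17, 14, 8, 12, 10] → sum 61  ≤ 61 ✓
[14, 8, 12, 10, 17] → sum 61  ≤ 61 ✓
3 windows satisfy the condition.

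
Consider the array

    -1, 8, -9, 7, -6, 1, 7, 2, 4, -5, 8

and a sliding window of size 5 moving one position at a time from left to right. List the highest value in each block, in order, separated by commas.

8, 8, 7, 7, 7, 7, 8

(-1, 8, -9, 7, -6) → max 8
(8, -9, 7, -6, 1) → max 8
(-9, 7, -6, 1, 7) → max 7
(7, -6, 1, 7, 2) → max 7
(-6, 1, 7, 2, 4) → max 7
(1, 7, 2, 4, -5) → max 7
(7, 2, 4, -5, 8) → max 8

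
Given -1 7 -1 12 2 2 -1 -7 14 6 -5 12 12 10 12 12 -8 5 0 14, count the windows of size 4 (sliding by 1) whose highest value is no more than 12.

[-1, 7, -1, 12] → max 12  ≤ 12 ✓
[7, -1, 12, 2] → max 12  ≤ 12 ✓
[-1, 12, 2, 2] → max 12  ≤ 12 ✓
[12, 2, 2, -1] → max 12  ≤ 12 ✓
[2, 2, -1, -7] → max 2  ≤ 12 ✓
[2, -1, -7, 14] → max 14
[-1, -7, 14, 6] → max 14
[-7, 14, 6, -5] → max 14
[14, 6, -5, 12] → max 14
[6, -5, 12, 12] → max 12  ≤ 12 ✓
[-5, 12, 12, 10] → max 12  ≤ 12 ✓
[12, 12, 10, 12] → max 12  ≤ 12 ✓
[12, 10, 12, 12] → max 12  ≤ 12 ✓
[10, 12, 12, -8] → max 12  ≤ 12 ✓
[12, 12, -8, 5] → max 12  ≤ 12 ✓
[12, -8, 5, 0] → max 12  ≤ 12 ✓
[-8, 5, 0, 14] → max 14
12 windows satisfy the condition.

12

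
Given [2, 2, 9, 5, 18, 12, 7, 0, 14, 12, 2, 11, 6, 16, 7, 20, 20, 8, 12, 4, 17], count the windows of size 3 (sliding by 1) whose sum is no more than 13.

2 2 9 → sum 13  ≤ 13 ✓
2 9 5 → sum 16
9 5 18 → sum 32
5 18 12 → sum 35
18 12 7 → sum 37
12 7 0 → sum 19
7 0 14 → sum 21
0 14 12 → sum 26
14 12 2 → sum 28
12 2 11 → sum 25
2 11 6 → sum 19
11 6 16 → sum 33
6 16 7 → sum 29
16 7 20 → sum 43
7 20 20 → sum 47
20 20 8 → sum 48
20 8 12 → sum 40
8 12 4 → sum 24
12 4 17 → sum 33
1 window satisfy the condition.

1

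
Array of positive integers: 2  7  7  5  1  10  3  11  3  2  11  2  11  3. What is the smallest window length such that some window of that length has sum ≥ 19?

3

add 2: running sum 2 < 19
add 7: running sum 9 < 19
add 7: running sum 16 < 19
end 3: [7, 7, 5] sum 19, len 3
end 4: [7, 7, 5, 1] sum 20, len 4
end 5: [7, 5, 1, 10] sum 23, len 4
end 6: [5, 1, 10, 3] sum 19, len 4
end 7: [10, 3, 11] sum 24, len 3
end 8: [10, 3, 11, 3] sum 27, len 4
end 9: [3, 11, 3, 2] sum 19, len 4
end 10: [11, 3, 2, 11] sum 27, len 4
end 11: [11, 3, 2, 11, 2] sum 29, len 5
end 12: [11, 2, 11] sum 24, len 3
end 13: [11, 2, 11, 3] sum 27, len 4
Shortest qualifying length: 3.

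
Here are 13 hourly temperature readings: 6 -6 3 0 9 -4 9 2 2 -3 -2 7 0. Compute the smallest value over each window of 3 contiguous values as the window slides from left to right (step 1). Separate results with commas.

-6, -6, 0, -4, -4, -4, 2, -3, -3, -3, -2

Sliding a size-3 window across the 13 values:
[6, -6, 3] → min -6
[-6, 3, 0] → min -6
[3, 0, 9] → min 0
[0, 9, -4] → min -4
[9, -4, 9] → min -4
[-4, 9, 2] → min -4
[9, 2, 2] → min 2
[2, 2, -3] → min -3
[2, -3, -2] → min -3
[-3, -2, 7] → min -3
[-2, 7, 0] → min -2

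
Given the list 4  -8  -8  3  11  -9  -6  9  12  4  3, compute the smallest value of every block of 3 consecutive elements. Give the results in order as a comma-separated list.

-8, -8, -8, -9, -9, -9, -6, 4, 3

Sliding a size-3 window across the 11 values:
[4, -8, -8] → min -8
[-8, -8, 3] → min -8
[-8, 3, 11] → min -8
[3, 11, -9] → min -9
[11, -9, -6] → min -9
[-9, -6, 9] → min -9
[-6, 9, 12] → min -6
[9, 12, 4] → min 4
[12, 4, 3] → min 3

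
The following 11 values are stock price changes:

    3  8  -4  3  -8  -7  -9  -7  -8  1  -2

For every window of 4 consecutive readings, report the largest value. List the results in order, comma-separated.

[3, 8, -4, 3] → max 8
[8, -4, 3, -8] → max 8
[-4, 3, -8, -7] → max 3
[3, -8, -7, -9] → max 3
[-8, -7, -9, -7] → max -7
[-7, -9, -7, -8] → max -7
[-9, -7, -8, 1] → max 1
[-7, -8, 1, -2] → max 1

8, 8, 3, 3, -7, -7, 1, 1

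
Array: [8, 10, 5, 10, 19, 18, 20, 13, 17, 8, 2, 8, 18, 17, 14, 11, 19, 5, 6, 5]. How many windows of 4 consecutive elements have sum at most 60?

[8, 10, 5, 10] → sum 33  ≤ 60 ✓
[10, 5, 10, 19] → sum 44  ≤ 60 ✓
[5, 10, 19, 18] → sum 52  ≤ 60 ✓
[10, 19, 18, 20] → sum 67
[19, 18, 20, 13] → sum 70
[18, 20, 13, 17] → sum 68
[20, 13, 17, 8] → sum 58  ≤ 60 ✓
[13, 17, 8, 2] → sum 40  ≤ 60 ✓
[17, 8, 2, 8] → sum 35  ≤ 60 ✓
[8, 2, 8, 18] → sum 36  ≤ 60 ✓
[2, 8, 18, 17] → sum 45  ≤ 60 ✓
[8, 18, 17, 14] → sum 57  ≤ 60 ✓
[18, 17, 14, 11] → sum 60  ≤ 60 ✓
[17, 14, 11, 19] → sum 61
[14, 11, 19, 5] → sum 49  ≤ 60 ✓
[11, 19, 5, 6] → sum 41  ≤ 60 ✓
[19, 5, 6, 5] → sum 35  ≤ 60 ✓
13 windows satisfy the condition.

13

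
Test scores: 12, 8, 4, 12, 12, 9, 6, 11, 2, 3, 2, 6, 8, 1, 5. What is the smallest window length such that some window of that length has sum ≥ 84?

Extend right; whenever the sum reaches 84, record the length and shrink from the left:
add 12: running sum 12 < 84
add 8: running sum 20 < 84
add 4: running sum 24 < 84
add 12: running sum 36 < 84
add 12: running sum 48 < 84
add 9: running sum 57 < 84
add 6: running sum 63 < 84
add 11: running sum 74 < 84
add 2: running sum 76 < 84
add 3: running sum 79 < 84
add 2: running sum 81 < 84
add 6: shortest ending here [12, 8, 4, 12, 12, 9, 6, 11, 2, 3, 2, 6] sum 87, len 12
add 8: shortest ending here [12, 8, 4, 12, 12, 9, 6, 11, 2, 3, 2, 6, 8] sum 95, len 13
add 1: shortest ending here [8, 4, 12, 12, 9, 6, 11, 2, 3, 2, 6, 8, 1] sum 84, len 13
add 5: shortest ending here [8, 4, 12, 12, 9, 6, 11, 2, 3, 2, 6, 8, 1, 5] sum 89, len 14
Shortest qualifying length: 12.

12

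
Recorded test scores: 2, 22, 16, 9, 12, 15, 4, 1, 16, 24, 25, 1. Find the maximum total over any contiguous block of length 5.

[2, 22, 16, 9, 12] → sum 61
[22, 16, 9, 12, 15] → sum 74
[16, 9, 12, 15, 4] → sum 56
[9, 12, 15, 4, 1] → sum 41
[12, 15, 4, 1, 16] → sum 48
[15, 4, 1, 16, 24] → sum 60
[4, 1, 16, 24, 25] → sum 70
[1, 16, 24, 25, 1] → sum 67
Maximum of these is 74.

74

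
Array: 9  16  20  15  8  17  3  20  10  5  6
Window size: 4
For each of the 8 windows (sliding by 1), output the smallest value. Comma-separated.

9 16 20 15 → min 9
16 20 15 8 → min 8
20 15 8 17 → min 8
15 8 17 3 → min 3
8 17 3 20 → min 3
17 3 20 10 → min 3
3 20 10 5 → min 3
20 10 5 6 → min 5

9, 8, 8, 3, 3, 3, 3, 5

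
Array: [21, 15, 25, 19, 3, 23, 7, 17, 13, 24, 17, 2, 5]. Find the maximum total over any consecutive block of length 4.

80

[21, 15, 25, 19] → sum 80
[15, 25, 19, 3] → sum 62
[25, 19, 3, 23] → sum 70
[19, 3, 23, 7] → sum 52
[3, 23, 7, 17] → sum 50
[23, 7, 17, 13] → sum 60
[7, 17, 13, 24] → sum 61
[17, 13, 24, 17] → sum 71
[13, 24, 17, 2] → sum 56
[24, 17, 2, 5] → sum 48
Maximum of these is 80.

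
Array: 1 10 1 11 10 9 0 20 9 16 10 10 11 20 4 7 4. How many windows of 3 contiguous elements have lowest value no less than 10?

(1, 10, 1) → min 1
(10, 1, 11) → min 1
(1, 11, 10) → min 1
(11, 10, 9) → min 9
(10, 9, 0) → min 0
(9, 0, 20) → min 0
(0, 20, 9) → min 0
(20, 9, 16) → min 9
(9, 16, 10) → min 9
(16, 10, 10) → min 10  ≥ 10 ✓
(10, 10, 11) → min 10  ≥ 10 ✓
(10, 11, 20) → min 10  ≥ 10 ✓
(11, 20, 4) → min 4
(20, 4, 7) → min 4
(4, 7, 4) → min 4
3 windows satisfy the condition.

3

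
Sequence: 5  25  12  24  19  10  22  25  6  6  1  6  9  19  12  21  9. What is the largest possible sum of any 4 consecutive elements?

(5, 25, 12, 24) → sum 66
(25, 12, 24, 19) → sum 80
(12, 24, 19, 10) → sum 65
(24, 19, 10, 22) → sum 75
(19, 10, 22, 25) → sum 76
(10, 22, 25, 6) → sum 63
(22, 25, 6, 6) → sum 59
(25, 6, 6, 1) → sum 38
(6, 6, 1, 6) → sum 19
(6, 1, 6, 9) → sum 22
(1, 6, 9, 19) → sum 35
(6, 9, 19, 12) → sum 46
(9, 19, 12, 21) → sum 61
(19, 12, 21, 9) → sum 61
Largest of these is 80.

80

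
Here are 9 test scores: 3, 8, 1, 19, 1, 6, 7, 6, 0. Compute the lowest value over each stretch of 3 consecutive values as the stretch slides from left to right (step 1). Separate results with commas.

1, 1, 1, 1, 1, 6, 0

Sliding a size-3 window across the 9 values:
(3, 8, 1) → min 1
(8, 1, 19) → min 1
(1, 19, 1) → min 1
(19, 1, 6) → min 1
(1, 6, 7) → min 1
(6, 7, 6) → min 6
(7, 6, 0) → min 0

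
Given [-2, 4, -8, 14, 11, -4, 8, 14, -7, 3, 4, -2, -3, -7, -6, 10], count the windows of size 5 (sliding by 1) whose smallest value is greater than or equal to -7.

9

[-2, 4, -8, 14, 11] → min -8
[4, -8, 14, 11, -4] → min -8
[-8, 14, 11, -4, 8] → min -8
[14, 11, -4, 8, 14] → min -4  ≥ -7 ✓
[11, -4, 8, 14, -7] → min -7  ≥ -7 ✓
[-4, 8, 14, -7, 3] → min -7  ≥ -7 ✓
[8, 14, -7, 3, 4] → min -7  ≥ -7 ✓
[14, -7, 3, 4, -2] → min -7  ≥ -7 ✓
[-7, 3, 4, -2, -3] → min -7  ≥ -7 ✓
[3, 4, -2, -3, -7] → min -7  ≥ -7 ✓
[4, -2, -3, -7, -6] → min -7  ≥ -7 ✓
[-2, -3, -7, -6, 10] → min -7  ≥ -7 ✓
9 windows satisfy the condition.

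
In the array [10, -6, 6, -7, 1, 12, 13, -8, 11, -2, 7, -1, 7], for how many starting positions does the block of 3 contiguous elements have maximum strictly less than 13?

8

10 -6 6 → max 10  < 13 ✓
-6 6 -7 → max 6  < 13 ✓
6 -7 1 → max 6  < 13 ✓
-7 1 12 → max 12  < 13 ✓
1 12 13 → max 13
12 13 -8 → max 13
13 -8 11 → max 13
-8 11 -2 → max 11  < 13 ✓
11 -2 7 → max 11  < 13 ✓
-2 7 -1 → max 7  < 13 ✓
7 -1 7 → max 7  < 13 ✓
8 windows satisfy the condition.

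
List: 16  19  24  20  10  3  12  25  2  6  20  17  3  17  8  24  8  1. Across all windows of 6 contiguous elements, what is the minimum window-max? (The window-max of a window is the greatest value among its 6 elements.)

[16, 19, 24, 20, 10, 3] → max 24
[19, 24, 20, 10, 3, 12] → max 24
[24, 20, 10, 3, 12, 25] → max 25
[20, 10, 3, 12, 25, 2] → max 25
[10, 3, 12, 25, 2, 6] → max 25
[3, 12, 25, 2, 6, 20] → max 25
[12, 25, 2, 6, 20, 17] → max 25
[25, 2, 6, 20, 17, 3] → max 25
[2, 6, 20, 17, 3, 17] → max 20
[6, 20, 17, 3, 17, 8] → max 20
[20, 17, 3, 17, 8, 24] → max 24
[17, 3, 17, 8, 24, 8] → max 24
[3, 17, 8, 24, 8, 1] → max 24
Minimum of these is 20.

20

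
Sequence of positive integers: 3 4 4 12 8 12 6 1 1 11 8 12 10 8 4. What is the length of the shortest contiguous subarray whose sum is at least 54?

add 3: running sum 3 < 54
add 4: running sum 7 < 54
add 4: running sum 11 < 54
add 12: running sum 23 < 54
add 8: running sum 31 < 54
add 12: running sum 43 < 54
add 6: running sum 49 < 54
add 1: running sum 50 < 54
add 1: running sum 51 < 54
add 11: shortest ending here [4, 12, 8, 12, 6, 1, 1, 11] sum 55, len 8
add 8: shortest ending here [12, 8, 12, 6, 1, 1, 11, 8] sum 59, len 8
add 12: shortest ending here [8, 12, 6, 1, 1, 11, 8, 12] sum 59, len 8
add 10: shortest ending here [12, 6, 1, 1, 11, 8, 12, 10] sum 61, len 8
add 8: shortest ending here [6, 1, 1, 11, 8, 12, 10, 8] sum 57, len 8
add 4: shortest ending here [1, 11, 8, 12, 10, 8, 4] sum 54, len 7
Shortest qualifying length: 7.

7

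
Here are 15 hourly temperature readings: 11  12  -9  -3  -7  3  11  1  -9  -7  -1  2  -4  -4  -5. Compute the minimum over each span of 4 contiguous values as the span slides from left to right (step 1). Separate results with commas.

-9, -9, -9, -7, -7, -9, -9, -9, -9, -7, -4, -5

Sliding a size-4 window across the 15 values:
[11, 12, -9, -3] → min -9
[12, -9, -3, -7] → min -9
[-9, -3, -7, 3] → min -9
[-3, -7, 3, 11] → min -7
[-7, 3, 11, 1] → min -7
[3, 11, 1, -9] → min -9
[11, 1, -9, -7] → min -9
[1, -9, -7, -1] → min -9
[-9, -7, -1, 2] → min -9
[-7, -1, 2, -4] → min -7
[-1, 2, -4, -4] → min -4
[2, -4, -4, -5] → min -5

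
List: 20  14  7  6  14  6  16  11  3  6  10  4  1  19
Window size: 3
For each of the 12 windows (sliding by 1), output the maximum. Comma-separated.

[20, 14, 7] → max 20
[14, 7, 6] → max 14
[7, 6, 14] → max 14
[6, 14, 6] → max 14
[14, 6, 16] → max 16
[6, 16, 11] → max 16
[16, 11, 3] → max 16
[11, 3, 6] → max 11
[3, 6, 10] → max 10
[6, 10, 4] → max 10
[10, 4, 1] → max 10
[4, 1, 19] → max 19

20, 14, 14, 14, 16, 16, 16, 11, 10, 10, 10, 19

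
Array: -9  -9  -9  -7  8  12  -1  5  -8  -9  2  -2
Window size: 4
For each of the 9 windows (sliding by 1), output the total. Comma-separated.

-34, -17, 4, 12, 24, 8, -13, -10, -17

[-9, -9, -9, -7] → sum -34
[-9, -9, -7, 8] → sum -17
[-9, -7, 8, 12] → sum 4
[-7, 8, 12, -1] → sum 12
[8, 12, -1, 5] → sum 24
[12, -1, 5, -8] → sum 8
[-1, 5, -8, -9] → sum -13
[5, -8, -9, 2] → sum -10
[-8, -9, 2, -2] → sum -17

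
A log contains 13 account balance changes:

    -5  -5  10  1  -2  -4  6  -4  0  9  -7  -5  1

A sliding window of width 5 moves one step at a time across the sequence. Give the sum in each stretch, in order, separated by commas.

-1, 0, 11, -3, -4, 7, 4, -7, -2

Sliding a size-5 window across the 13 values:
[-5, -5, 10, 1, -2] → sum -1
[-5, 10, 1, -2, -4] → sum 0
[10, 1, -2, -4, 6] → sum 11
[1, -2, -4, 6, -4] → sum -3
[-2, -4, 6, -4, 0] → sum -4
[-4, 6, -4, 0, 9] → sum 7
[6, -4, 0, 9, -7] → sum 4
[-4, 0, 9, -7, -5] → sum -7
[0, 9, -7, -5, 1] → sum -2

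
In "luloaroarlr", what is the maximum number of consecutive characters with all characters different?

5

[l] len 1
[l, u] len 2
[u, l] len 2
[u, l, o] len 3
[u, l, o, a] len 4
[u, l, o, a, r] len 5
[a, r, o] len 3
[r, o, a] len 3
[o, a, r] len 3
[o, a, r, l] len 4
[l, r] len 2
Longest all-distinct length: 5.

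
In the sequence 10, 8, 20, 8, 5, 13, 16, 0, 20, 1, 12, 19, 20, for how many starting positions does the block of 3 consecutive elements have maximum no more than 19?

4

10 8 20 → max 20
8 20 8 → max 20
20 8 5 → max 20
8 5 13 → max 13  ≤ 19 ✓
5 13 16 → max 16  ≤ 19 ✓
13 16 0 → max 16  ≤ 19 ✓
16 0 20 → max 20
0 20 1 → max 20
20 1 12 → max 20
1 12 19 → max 19  ≤ 19 ✓
12 19 20 → max 20
4 windows satisfy the condition.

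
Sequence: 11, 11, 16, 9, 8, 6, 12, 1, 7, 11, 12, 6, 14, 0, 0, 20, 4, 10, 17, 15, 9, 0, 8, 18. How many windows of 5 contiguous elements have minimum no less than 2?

11 11 16 9 8 → min 8  ≥ 2 ✓
11 16 9 8 6 → min 6  ≥ 2 ✓
16 9 8 6 12 → min 6  ≥ 2 ✓
9 8 6 12 1 → min 1
8 6 12 1 7 → min 1
6 12 1 7 11 → min 1
12 1 7 11 12 → min 1
1 7 11 12 6 → min 1
7 11 12 6 14 → min 6  ≥ 2 ✓
11 12 6 14 0 → min 0
12 6 14 0 0 → min 0
6 14 0 0 20 → min 0
14 0 0 20 4 → min 0
0 0 20 4 10 → min 0
0 20 4 10 17 → min 0
20 4 10 17 15 → min 4  ≥ 2 ✓
4 10 17 15 9 → min 4  ≥ 2 ✓
10 17 15 9 0 → min 0
17 15 9 0 8 → min 0
15 9 0 8 18 → min 0
6 windows satisfy the condition.

6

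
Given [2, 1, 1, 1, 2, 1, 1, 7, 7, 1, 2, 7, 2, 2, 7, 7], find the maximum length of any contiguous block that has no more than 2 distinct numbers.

[2] 1 distinct, len 1
[2, 1] 2 distinct, len 2
[2, 1, 1] 2 distinct, len 3
[2, 1, 1, 1] 2 distinct, len 4
[2, 1, 1, 1, 2] 2 distinct, len 5
[2, 1, 1, 1, 2, 1] 2 distinct, len 6
[2, 1, 1, 1, 2, 1, 1] 2 distinct, len 7
[1, 1, 7] 2 distinct, len 3
[1, 1, 7, 7] 2 distinct, len 4
[1, 1, 7, 7, 1] 2 distinct, len 5
[1, 2] 2 distinct, len 2
[2, 7] 2 distinct, len 2
[2, 7, 2] 2 distinct, len 3
[2, 7, 2, 2] 2 distinct, len 4
[2, 7, 2, 2, 7] 2 distinct, len 5
[2, 7, 2, 2, 7, 7] 2 distinct, len 6
Longest length with ≤2 distinct: 7.

7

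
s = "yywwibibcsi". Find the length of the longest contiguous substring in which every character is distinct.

[y] len 1
[y] len 1
[y, w] len 2
[w] len 1
[w, i] len 2
[w, i, b] len 3
[b, i] len 2
[i, b] len 2
[i, b, c] len 3
[i, b, c, s] len 4
[b, c, s, i] len 4
Longest all-distinct length: 4.

4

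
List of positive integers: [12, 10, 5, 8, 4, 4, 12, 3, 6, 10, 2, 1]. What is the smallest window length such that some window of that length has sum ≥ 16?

add 12: running sum 12 < 16
end 1: [12, 10] sum 22, len 2
end 2: [12, 10, 5] sum 27, len 3
end 3: [10, 5, 8] sum 23, len 3
end 4: [5, 8, 4] sum 17, len 3
end 5: [8, 4, 4] sum 16, len 3
end 6: [4, 12] sum 16, len 2
end 7: [4, 12, 3] sum 19, len 3
end 8: [12, 3, 6] sum 21, len 3
end 9: [6, 10] sum 16, len 2
end 10: [6, 10, 2] sum 18, len 3
end 11: [6, 10, 2, 1] sum 19, len 4
Shortest qualifying length: 2.

2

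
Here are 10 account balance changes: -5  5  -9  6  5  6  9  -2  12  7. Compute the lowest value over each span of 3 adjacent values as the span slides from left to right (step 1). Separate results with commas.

(-5, 5, -9) → min -9
(5, -9, 6) → min -9
(-9, 6, 5) → min -9
(6, 5, 6) → min 5
(5, 6, 9) → min 5
(6, 9, -2) → min -2
(9, -2, 12) → min -2
(-2, 12, 7) → min -2

-9, -9, -9, 5, 5, -2, -2, -2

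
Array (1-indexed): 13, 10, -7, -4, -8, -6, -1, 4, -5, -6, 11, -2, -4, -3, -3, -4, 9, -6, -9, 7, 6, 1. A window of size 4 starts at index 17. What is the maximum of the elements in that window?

Elements at indices 17..20: 9, -6, -9, 7
max(9, -6, -9, 7) = 9

9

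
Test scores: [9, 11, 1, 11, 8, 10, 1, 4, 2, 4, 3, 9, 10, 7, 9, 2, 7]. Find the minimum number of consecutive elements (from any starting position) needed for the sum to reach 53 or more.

add 9: running sum 9 < 53
add 11: running sum 20 < 53
add 1: running sum 21 < 53
add 11: running sum 32 < 53
add 8: running sum 40 < 53
add 10: running sum 50 < 53
add 1: running sum 51 < 53
add 4: shortest ending here [9, 11, 1, 11, 8, 10, 1, 4] sum 55, len 8
add 2: shortest ending here [9, 11, 1, 11, 8, 10, 1, 4, 2] sum 57, len 9
add 4: shortest ending here [9, 11, 1, 11, 8, 10, 1, 4, 2, 4] sum 61, len 10
add 3: shortest ending here [11, 1, 11, 8, 10, 1, 4, 2, 4, 3] sum 55, len 10
add 9: shortest ending here [1, 11, 8, 10, 1, 4, 2, 4, 3, 9] sum 53, len 10
add 10: shortest ending here [11, 8, 10, 1, 4, 2, 4, 3, 9, 10] sum 62, len 10
add 7: shortest ending here [8, 10, 1, 4, 2, 4, 3, 9, 10, 7] sum 58, len 10
add 9: shortest ending here [10, 1, 4, 2, 4, 3, 9, 10, 7, 9] sum 59, len 10
add 2: shortest ending here [10, 1, 4, 2, 4, 3, 9, 10, 7, 9, 2] sum 61, len 11
add 7: shortest ending here [2, 4, 3, 9, 10, 7, 9, 2, 7] sum 53, len 9
Shortest qualifying length: 8.

8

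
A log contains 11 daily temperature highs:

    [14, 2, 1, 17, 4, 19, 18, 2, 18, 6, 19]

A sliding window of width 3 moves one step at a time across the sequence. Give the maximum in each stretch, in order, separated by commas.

14, 17, 17, 19, 19, 19, 18, 18, 19

[14, 2, 1] → max 14
[2, 1, 17] → max 17
[1, 17, 4] → max 17
[17, 4, 19] → max 19
[4, 19, 18] → max 19
[19, 18, 2] → max 19
[18, 2, 18] → max 18
[2, 18, 6] → max 18
[18, 6, 19] → max 19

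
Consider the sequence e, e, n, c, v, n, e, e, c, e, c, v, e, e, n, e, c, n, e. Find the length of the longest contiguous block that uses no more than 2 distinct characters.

Extend right; when distinct count exceeds 2, shrink from the left:
add e: window [e] (1 distinct), len 1
add e: window [e, e] (1 distinct), len 2
add n: window [e, e, n] (2 distinct), len 3
add c: window [n, c] (2 distinct), len 2
add v: window [c, v] (2 distinct), len 2
add n: window [v, n] (2 distinct), len 2
add e: window [n, e] (2 distinct), len 2
add e: window [n, e, e] (2 distinct), len 3
add c: window [e, e, c] (2 distinct), len 3
add e: window [e, e, c, e] (2 distinct), len 4
add c: window [e, e, c, e, c] (2 distinct), len 5
add v: window [c, v] (2 distinct), len 2
add e: window [v, e] (2 distinct), len 2
add e: window [v, e, e] (2 distinct), len 3
add n: window [e, e, n] (2 distinct), len 3
add e: window [e, e, n, e] (2 distinct), len 4
add c: window [e, c] (2 distinct), len 2
add n: window [c, n] (2 distinct), len 2
add e: window [n, e] (2 distinct), len 2
Longest length with ≤2 distinct: 5.

5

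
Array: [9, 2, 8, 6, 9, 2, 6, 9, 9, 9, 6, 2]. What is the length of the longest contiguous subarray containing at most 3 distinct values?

9

[9] 1 distinct, len 1
[9, 2] 2 distinct, len 2
[9, 2, 8] 3 distinct, len 3
[2, 8, 6] 3 distinct, len 3
[8, 6, 9] 3 distinct, len 3
[6, 9, 2] 3 distinct, len 3
[6, 9, 2, 6] 3 distinct, len 4
[6, 9, 2, 6, 9] 3 distinct, len 5
[6, 9, 2, 6, 9, 9] 3 distinct, len 6
[6, 9, 2, 6, 9, 9, 9] 3 distinct, len 7
[6, 9, 2, 6, 9, 9, 9, 6] 3 distinct, len 8
[6, 9, 2, 6, 9, 9, 9, 6, 2] 3 distinct, len 9
Longest length with ≤3 distinct: 9.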